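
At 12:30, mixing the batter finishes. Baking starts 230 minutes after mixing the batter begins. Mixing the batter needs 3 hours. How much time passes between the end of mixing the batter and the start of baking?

50 minutes

Mixing the batter starts at 12:30 − 180 min = 09:30.
Baking starts at 09:30 + 230 min = 13:20.
From 12:30 to 13:20 is 50 minutes.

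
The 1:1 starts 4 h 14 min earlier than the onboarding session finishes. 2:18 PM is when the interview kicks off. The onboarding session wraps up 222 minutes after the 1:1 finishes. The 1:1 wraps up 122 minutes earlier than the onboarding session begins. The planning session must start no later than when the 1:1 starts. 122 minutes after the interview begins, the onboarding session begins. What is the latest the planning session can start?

1:46 PM

The onboarding session starts at 2:18 PM + 122 min = 4:20 PM.
The 1:1 ends at 4:20 PM − 122 min = 2:18 PM.
The onboarding session ends at 2:18 PM + 222 min = 6:00 PM.
The 1:1 starts at 6:00 PM − 254 min = 1:46 PM.
The planning session is bounded by the 1:1, so the latest it can start is 1:46 PM.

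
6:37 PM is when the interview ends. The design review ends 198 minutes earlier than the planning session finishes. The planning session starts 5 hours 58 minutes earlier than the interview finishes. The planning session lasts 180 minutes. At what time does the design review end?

12:21 PM

The planning session starts at 6:37 PM − 358 min = 12:39 PM.
The planning session ends at 12:39 PM + 180 min = 3:39 PM.
The design review ends at 3:39 PM − 198 min = 12:21 PM.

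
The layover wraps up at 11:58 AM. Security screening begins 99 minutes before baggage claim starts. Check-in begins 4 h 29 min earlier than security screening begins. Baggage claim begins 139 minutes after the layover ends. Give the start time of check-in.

8:09 AM

Baggage claim starts at 11:58 AM + 139 min = 2:17 PM.
Security screening starts at 2:17 PM − 99 min = 12:38 PM.
Check-in starts at 12:38 PM − 269 min = 8:09 AM.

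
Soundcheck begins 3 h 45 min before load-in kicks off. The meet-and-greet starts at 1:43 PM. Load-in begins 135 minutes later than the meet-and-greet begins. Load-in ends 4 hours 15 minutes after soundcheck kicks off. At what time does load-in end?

Load-in starts at 1:43 PM + 135 min = 3:58 PM.
Soundcheck starts at 3:58 PM − 225 min = 12:13 PM.
Load-in ends at 12:13 PM + 255 min = 4:28 PM.

4:28 PM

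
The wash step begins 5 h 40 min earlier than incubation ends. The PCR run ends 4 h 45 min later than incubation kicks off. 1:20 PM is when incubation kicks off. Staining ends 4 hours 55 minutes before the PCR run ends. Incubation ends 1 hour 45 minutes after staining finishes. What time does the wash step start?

The PCR run ends at 1:20 PM + 285 min = 6:05 PM.
Staining ends at 6:05 PM − 295 min = 1:10 PM.
Incubation ends at 1:10 PM + 105 min = 2:55 PM.
The wash step starts at 2:55 PM − 340 min = 9:15 AM.

9:15 AM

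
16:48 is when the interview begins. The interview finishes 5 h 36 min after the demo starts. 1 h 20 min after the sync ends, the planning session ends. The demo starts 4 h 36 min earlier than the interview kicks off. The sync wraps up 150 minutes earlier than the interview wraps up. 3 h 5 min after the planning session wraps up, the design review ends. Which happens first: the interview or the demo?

the demo

The demo starts at 16:48 − 276 min = 12:12.
The interview starts at 16:48 and the demo starts at 12:12, so the demo is first.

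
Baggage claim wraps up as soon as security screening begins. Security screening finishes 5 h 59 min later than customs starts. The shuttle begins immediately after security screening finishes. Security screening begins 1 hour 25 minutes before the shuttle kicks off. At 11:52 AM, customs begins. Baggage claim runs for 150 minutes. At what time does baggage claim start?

1:56 PM

Security screening ends at 11:52 AM + 359 min = 5:51 PM.
So the shuttle starts at 5:51 PM.
Security screening starts at 5:51 PM − 85 min = 4:26 PM.
So baggage claim ends at 4:26 PM.
Baggage claim starts at 4:26 PM − 150 min = 1:56 PM.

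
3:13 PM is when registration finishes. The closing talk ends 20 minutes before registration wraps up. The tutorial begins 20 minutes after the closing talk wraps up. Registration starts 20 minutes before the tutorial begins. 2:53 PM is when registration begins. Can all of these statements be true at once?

The closing talk ends at 3:13 PM − 20 min = 2:53 PM.
The tutorial starts at 2:53 PM + 20 min = 3:13 PM.
Registration starts at 3:13 PM − 20 min = 2:53 PM.
That matches the stated 2:53 PM, so the schedule is consistent.

Yes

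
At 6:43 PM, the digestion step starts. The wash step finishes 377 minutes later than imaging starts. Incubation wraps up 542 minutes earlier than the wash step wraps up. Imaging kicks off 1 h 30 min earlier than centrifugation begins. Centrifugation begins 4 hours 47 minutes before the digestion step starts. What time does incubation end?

9:41 AM

Centrifugation starts at 6:43 PM − 287 min = 1:56 PM.
Imaging starts at 1:56 PM − 90 min = 12:26 PM.
The wash step ends at 12:26 PM + 377 min = 6:43 PM.
Incubation ends at 6:43 PM − 542 min = 9:41 AM.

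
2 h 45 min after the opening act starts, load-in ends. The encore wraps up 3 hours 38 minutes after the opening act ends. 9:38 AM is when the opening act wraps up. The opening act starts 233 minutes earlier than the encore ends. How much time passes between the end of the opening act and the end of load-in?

The encore ends at 9:38 AM + 218 min = 1:16 PM.
The opening act starts at 1:16 PM − 233 min = 9:23 AM.
Load-in ends at 9:23 AM + 165 min = 12:08 PM.
From 9:38 AM to 12:08 PM is 2.5 hours.

2.5 hours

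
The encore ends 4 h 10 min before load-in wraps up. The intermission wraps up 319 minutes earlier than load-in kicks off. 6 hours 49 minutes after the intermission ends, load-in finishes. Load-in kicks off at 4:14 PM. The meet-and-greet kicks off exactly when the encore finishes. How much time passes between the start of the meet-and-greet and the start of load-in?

The intermission ends at 4:14 PM − 319 min = 10:55 AM.
Load-in ends at 10:55 AM + 409 min = 5:44 PM.
The encore ends at 5:44 PM − 250 min = 1:34 PM.
So the meet-and-greet starts at 1:34 PM.
From 1:34 PM to 4:14 PM is 160 minutes.

160 minutes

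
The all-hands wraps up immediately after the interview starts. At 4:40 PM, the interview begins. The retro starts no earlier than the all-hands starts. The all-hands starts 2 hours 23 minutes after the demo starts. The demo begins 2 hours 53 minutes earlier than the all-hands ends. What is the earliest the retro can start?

The all-hands ends at 4:40 PM.
The demo starts at 4:40 PM − 173 min = 1:47 PM.
The all-hands starts at 1:47 PM + 143 min = 4:10 PM.
The retro is bounded by the all-hands, so the earliest it can start is 4:10 PM.

4:10 PM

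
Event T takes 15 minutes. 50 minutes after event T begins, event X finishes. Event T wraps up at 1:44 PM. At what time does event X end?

2:19 PM

Event T starts at 1:44 PM − 15 min = 1:29 PM.
Event X ends at 1:29 PM + 50 min = 2:19 PM.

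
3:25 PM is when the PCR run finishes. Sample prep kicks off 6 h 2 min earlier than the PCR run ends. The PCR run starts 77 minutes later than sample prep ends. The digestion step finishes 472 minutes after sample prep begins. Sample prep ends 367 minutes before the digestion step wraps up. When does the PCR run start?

Sample prep starts at 3:25 PM − 362 min = 9:23 AM.
The digestion step ends at 9:23 AM + 472 min = 5:15 PM.
Sample prep ends at 5:15 PM − 367 min = 11:08 AM.
The PCR run starts at 11:08 AM + 77 min = 12:25 PM.

12:25 PM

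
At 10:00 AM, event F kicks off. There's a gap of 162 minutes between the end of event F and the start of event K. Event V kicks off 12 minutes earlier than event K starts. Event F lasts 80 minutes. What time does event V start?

1:50 PM

Event F ends at 10:00 AM + 80 min = 11:20 AM.
Event K starts at 11:20 AM + 162 min = 2:02 PM.
Event V starts at 2:02 PM − 12 min = 1:50 PM.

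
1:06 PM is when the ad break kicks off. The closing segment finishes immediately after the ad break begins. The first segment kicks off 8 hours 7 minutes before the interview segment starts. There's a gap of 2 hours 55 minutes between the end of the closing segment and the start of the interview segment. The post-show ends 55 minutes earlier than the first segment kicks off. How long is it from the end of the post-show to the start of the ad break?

The closing segment ends at 1:06 PM.
The interview segment starts at 1:06 PM + 175 min = 4:01 PM.
The first segment starts at 4:01 PM − 487 min = 7:54 AM.
The post-show ends at 7:54 AM − 55 min = 6:59 AM.
From 6:59 AM to 1:06 PM is 367 minutes.

367 minutes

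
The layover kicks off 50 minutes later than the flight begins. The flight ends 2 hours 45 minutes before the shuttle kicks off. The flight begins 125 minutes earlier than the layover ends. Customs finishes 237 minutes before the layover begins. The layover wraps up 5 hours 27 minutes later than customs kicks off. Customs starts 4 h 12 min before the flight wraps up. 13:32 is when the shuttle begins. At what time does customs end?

The flight ends at 13:32 − 165 min = 10:47.
Customs starts at 10:47 − 252 min = 06:35.
The layover ends at 06:35 + 327 min = 12:02.
The flight starts at 12:02 − 125 min = 09:57.
The layover starts at 09:57 + 50 min = 10:47.
Customs ends at 10:47 − 237 min = 06:50.

06:50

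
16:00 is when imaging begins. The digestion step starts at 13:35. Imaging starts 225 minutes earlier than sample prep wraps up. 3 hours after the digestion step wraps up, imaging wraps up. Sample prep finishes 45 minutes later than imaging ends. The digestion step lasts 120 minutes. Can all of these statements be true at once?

No

The digestion step ends at 13:35 + 120 min = 15:35.
Imaging ends at 15:35 + 180 min = 18:35.
Sample prep ends at 18:35 + 45 min = 19:20.
Imaging starts at 19:20 − 225 min = 15:35.
But imaging is also said to start at 16:00 — a 25-minute conflict.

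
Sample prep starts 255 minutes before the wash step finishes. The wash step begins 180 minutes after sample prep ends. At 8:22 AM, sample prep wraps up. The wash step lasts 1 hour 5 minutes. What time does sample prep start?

8:12 AM

The wash step starts at 8:22 AM + 180 min = 11:22 AM.
The wash step ends at 11:22 AM + 65 min = 12:27 PM.
Sample prep starts at 12:27 PM − 255 min = 8:12 AM.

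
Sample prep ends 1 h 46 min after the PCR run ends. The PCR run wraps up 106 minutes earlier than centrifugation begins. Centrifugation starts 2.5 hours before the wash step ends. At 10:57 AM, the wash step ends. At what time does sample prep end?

Centrifugation starts at 10:57 AM − 150 min = 8:27 AM.
The PCR run ends at 8:27 AM − 106 min = 6:41 AM.
Sample prep ends at 6:41 AM + 106 min = 8:27 AM.

8:27 AM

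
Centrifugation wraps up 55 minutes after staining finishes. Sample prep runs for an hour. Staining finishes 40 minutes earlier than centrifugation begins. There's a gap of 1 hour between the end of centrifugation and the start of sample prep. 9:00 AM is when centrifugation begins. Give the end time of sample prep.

Staining ends at 9:00 AM − 40 min = 8:20 AM.
Centrifugation ends at 8:20 AM + 55 min = 9:15 AM.
Sample prep starts at 9:15 AM + 60 min = 10:15 AM.
Sample prep ends at 10:15 AM + 60 min = 11:15 AM.

11:15 AM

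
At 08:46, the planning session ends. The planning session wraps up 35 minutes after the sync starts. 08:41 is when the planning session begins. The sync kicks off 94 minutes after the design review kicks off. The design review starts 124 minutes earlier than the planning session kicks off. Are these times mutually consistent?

The design review starts at 08:41 − 124 min = 06:37.
The sync starts at 06:37 + 94 min = 08:11.
The planning session ends at 08:11 + 35 min = 08:46.
That matches the stated 08:46, so the schedule is consistent.

Yes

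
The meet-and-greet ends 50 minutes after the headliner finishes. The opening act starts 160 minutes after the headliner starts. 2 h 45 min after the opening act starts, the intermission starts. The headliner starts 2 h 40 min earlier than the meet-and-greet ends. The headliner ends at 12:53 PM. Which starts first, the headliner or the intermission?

The meet-and-greet ends at 12:53 PM + 50 min = 1:43 PM.
The headliner starts at 1:43 PM − 160 min = 11:03 AM.
The opening act starts at 11:03 AM + 160 min = 1:43 PM.
The intermission starts at 1:43 PM + 165 min = 4:28 PM.
The headliner starts at 11:03 AM and the intermission starts at 4:28 PM, so the headliner is first.

the headliner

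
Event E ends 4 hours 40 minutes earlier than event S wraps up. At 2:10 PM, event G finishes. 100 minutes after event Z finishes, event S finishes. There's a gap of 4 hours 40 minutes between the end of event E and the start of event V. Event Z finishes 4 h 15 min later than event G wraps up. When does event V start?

8:05 PM

Event Z ends at 2:10 PM + 255 min = 6:25 PM.
Event S ends at 6:25 PM + 100 min = 8:05 PM.
Event E ends at 8:05 PM − 280 min = 3:25 PM.
Event V starts at 3:25 PM + 280 min = 8:05 PM.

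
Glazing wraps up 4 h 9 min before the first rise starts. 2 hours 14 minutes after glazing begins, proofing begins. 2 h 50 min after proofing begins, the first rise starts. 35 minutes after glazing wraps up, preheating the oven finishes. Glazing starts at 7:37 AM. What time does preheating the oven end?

9:07 AM

Proofing starts at 7:37 AM + 134 min = 9:51 AM.
The first rise starts at 9:51 AM + 170 min = 12:41 PM.
Glazing ends at 12:41 PM − 249 min = 8:32 AM.
Preheating the oven ends at 8:32 AM + 35 min = 9:07 AM.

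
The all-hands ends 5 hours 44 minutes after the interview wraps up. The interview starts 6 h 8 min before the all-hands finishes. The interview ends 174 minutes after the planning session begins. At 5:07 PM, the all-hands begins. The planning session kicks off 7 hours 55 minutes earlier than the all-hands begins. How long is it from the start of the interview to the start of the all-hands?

The planning session starts at 5:07 PM − 475 min = 9:12 AM.
The interview ends at 9:12 AM + 174 min = 12:06 PM.
The all-hands ends at 12:06 PM + 344 min = 5:50 PM.
The interview starts at 5:50 PM − 368 min = 11:42 AM.
From 11:42 AM to 5:07 PM is 5 hours 25 minutes.

5 hours 25 minutes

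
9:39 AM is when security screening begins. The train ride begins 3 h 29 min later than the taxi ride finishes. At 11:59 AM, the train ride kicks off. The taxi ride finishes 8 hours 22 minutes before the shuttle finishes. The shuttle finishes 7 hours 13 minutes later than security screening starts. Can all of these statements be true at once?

The shuttle ends at 9:39 AM + 433 min = 4:52 PM.
The taxi ride ends at 4:52 PM − 502 min = 8:30 AM.
The train ride starts at 8:30 AM + 209 min = 11:59 AM.
That matches the stated 11:59 AM, so the schedule is consistent.

Yes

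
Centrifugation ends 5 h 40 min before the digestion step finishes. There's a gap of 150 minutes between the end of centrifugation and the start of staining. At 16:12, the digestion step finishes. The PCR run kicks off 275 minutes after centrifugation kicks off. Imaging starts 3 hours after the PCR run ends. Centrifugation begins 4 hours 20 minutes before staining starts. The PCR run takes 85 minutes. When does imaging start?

17:42

Centrifugation ends at 16:12 − 340 min = 10:32.
Staining starts at 10:32 + 150 min = 13:02.
Centrifugation starts at 13:02 − 260 min = 08:42.
The PCR run starts at 08:42 + 275 min = 13:17.
The PCR run ends at 13:17 + 85 min = 14:42.
Imaging starts at 14:42 + 180 min = 17:42.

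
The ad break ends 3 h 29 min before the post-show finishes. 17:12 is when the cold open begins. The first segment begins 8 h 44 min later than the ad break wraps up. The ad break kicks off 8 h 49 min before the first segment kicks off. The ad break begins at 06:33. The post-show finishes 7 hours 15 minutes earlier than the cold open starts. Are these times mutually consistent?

No

The post-show ends at 17:12 − 435 min = 09:57.
The ad break ends at 09:57 − 209 min = 06:28.
The first segment starts at 06:28 + 524 min = 15:12.
The ad break starts at 15:12 − 529 min = 06:23.
But the ad break is also said to start at 06:33 — a 10-minute conflict.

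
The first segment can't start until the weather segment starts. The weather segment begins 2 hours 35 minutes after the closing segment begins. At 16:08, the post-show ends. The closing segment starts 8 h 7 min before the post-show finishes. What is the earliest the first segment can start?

The closing segment starts at 16:08 − 487 min = 08:01.
The weather segment starts at 08:01 + 155 min = 10:36.
The first segment is bounded by the weather segment, so the earliest it can start is 10:36.

10:36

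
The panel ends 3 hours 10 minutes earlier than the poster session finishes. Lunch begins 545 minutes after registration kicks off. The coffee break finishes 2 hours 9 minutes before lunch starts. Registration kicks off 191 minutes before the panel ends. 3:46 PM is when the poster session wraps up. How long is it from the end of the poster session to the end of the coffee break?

35 minutes

The panel ends at 3:46 PM − 190 min = 12:36 PM.
Registration starts at 12:36 PM − 191 min = 9:25 AM.
Lunch starts at 9:25 AM + 545 min = 6:30 PM.
The coffee break ends at 6:30 PM − 129 min = 4:21 PM.
From 3:46 PM to 4:21 PM is 35 minutes.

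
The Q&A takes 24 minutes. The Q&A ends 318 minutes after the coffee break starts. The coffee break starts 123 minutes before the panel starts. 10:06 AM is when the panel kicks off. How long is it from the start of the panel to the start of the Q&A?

2 hours 51 minutes

The coffee break starts at 10:06 AM − 123 min = 8:03 AM.
The Q&A ends at 8:03 AM + 318 min = 1:21 PM.
The Q&A starts at 1:21 PM − 24 min = 12:57 PM.
From 10:06 AM to 12:57 PM is 2 hours 51 minutes.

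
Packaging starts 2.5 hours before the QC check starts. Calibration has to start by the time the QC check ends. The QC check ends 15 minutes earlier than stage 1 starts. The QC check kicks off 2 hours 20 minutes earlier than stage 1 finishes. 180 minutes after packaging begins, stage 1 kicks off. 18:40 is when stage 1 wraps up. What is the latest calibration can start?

The QC check starts at 18:40 − 140 min = 16:20.
Packaging starts at 16:20 − 150 min = 13:50.
Stage 1 starts at 13:50 + 180 min = 16:50.
The QC check ends at 16:50 − 15 min = 16:35.
Calibration is bounded by the QC check, so the latest it can start is 16:35.

16:35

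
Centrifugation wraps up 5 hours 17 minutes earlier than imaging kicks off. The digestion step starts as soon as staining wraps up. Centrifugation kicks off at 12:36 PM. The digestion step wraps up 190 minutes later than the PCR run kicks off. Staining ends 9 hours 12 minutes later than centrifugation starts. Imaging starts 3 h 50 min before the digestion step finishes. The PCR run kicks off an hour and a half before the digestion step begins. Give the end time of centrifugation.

Staining ends at 12:36 PM + 552 min = 9:48 PM.
So the digestion step starts at 9:48 PM.
The PCR run starts at 9:48 PM − 90 min = 8:18 PM.
The digestion step ends at 8:18 PM + 190 min = 11:28 PM.
Imaging starts at 11:28 PM − 230 min = 7:38 PM.
Centrifugation ends at 7:38 PM − 317 min = 2:21 PM.

2:21 PM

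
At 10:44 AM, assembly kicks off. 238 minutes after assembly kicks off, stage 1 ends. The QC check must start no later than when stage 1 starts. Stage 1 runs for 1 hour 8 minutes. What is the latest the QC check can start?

Stage 1 ends at 10:44 AM + 238 min = 2:42 PM.
Stage 1 starts at 2:42 PM − 68 min = 1:34 PM.
The QC check is bounded by stage 1, so the latest it can start is 1:34 PM.

1:34 PM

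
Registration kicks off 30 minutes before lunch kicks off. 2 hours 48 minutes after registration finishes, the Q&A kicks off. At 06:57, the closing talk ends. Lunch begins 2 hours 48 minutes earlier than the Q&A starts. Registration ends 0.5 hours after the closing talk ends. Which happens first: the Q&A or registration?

registration

Registration ends at 06:57 + 30 min = 07:27.
The Q&A starts at 07:27 + 168 min = 10:15.
Lunch starts at 10:15 − 168 min = 07:27.
Registration starts at 07:27 − 30 min = 06:57.
The Q&A starts at 10:15 and registration starts at 06:57, so registration is first.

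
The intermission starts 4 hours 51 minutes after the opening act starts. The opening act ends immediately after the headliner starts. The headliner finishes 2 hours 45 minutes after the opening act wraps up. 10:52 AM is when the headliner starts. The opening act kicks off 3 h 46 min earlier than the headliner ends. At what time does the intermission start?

The opening act ends at 10:52 AM.
The headliner ends at 10:52 AM + 165 min = 1:37 PM.
The opening act starts at 1:37 PM − 226 min = 9:51 AM.
The intermission starts at 9:51 AM + 291 min = 2:42 PM.

2:42 PM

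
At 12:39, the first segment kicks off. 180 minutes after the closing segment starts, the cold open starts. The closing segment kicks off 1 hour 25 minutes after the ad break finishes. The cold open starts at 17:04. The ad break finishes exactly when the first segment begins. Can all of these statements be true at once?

The ad break ends at 12:39.
The closing segment starts at 12:39 + 85 min = 14:04.
The cold open starts at 14:04 + 180 min = 17:04.
That matches the stated 17:04, so the schedule is consistent.

Yes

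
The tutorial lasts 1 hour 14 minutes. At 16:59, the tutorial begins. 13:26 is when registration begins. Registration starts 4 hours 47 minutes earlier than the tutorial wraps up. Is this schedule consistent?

Yes

The tutorial ends at 16:59 + 74 min = 18:13.
Registration starts at 18:13 − 287 min = 13:26.
That matches the stated 13:26, so the schedule is consistent.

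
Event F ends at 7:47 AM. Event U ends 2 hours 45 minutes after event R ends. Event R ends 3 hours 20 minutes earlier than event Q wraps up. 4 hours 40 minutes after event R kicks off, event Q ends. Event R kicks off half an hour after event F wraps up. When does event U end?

12:22 PM

Event R starts at 7:47 AM + 30 min = 8:17 AM.
Event Q ends at 8:17 AM + 280 min = 12:57 PM.
Event R ends at 12:57 PM − 200 min = 9:37 AM.
Event U ends at 9:37 AM + 165 min = 12:22 PM.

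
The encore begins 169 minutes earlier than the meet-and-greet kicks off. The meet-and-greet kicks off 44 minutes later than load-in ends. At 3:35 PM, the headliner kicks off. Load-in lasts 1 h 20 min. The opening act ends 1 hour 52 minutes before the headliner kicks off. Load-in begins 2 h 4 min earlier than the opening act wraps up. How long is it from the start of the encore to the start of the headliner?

281 minutes

The opening act ends at 3:35 PM − 112 min = 1:43 PM.
Load-in starts at 1:43 PM − 124 min = 11:39 AM.
Load-in ends at 11:39 AM + 80 min = 12:59 PM.
The meet-and-greet starts at 12:59 PM + 44 min = 1:43 PM.
The encore starts at 1:43 PM − 169 min = 10:54 AM.
From 10:54 AM to 3:35 PM is 281 minutes.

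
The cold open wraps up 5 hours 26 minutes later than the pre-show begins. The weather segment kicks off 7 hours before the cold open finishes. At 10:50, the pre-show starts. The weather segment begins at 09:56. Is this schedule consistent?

No

The cold open ends at 10:50 + 326 min = 16:16.
The weather segment starts at 16:16 − 420 min = 09:16.
But the weather segment is also said to start at 09:56 — a 40-minute conflict.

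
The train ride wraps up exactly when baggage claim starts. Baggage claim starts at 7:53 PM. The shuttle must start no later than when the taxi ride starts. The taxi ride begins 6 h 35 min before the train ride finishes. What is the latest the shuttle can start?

1:18 PM

The train ride ends at 7:53 PM.
The taxi ride starts at 7:53 PM − 395 min = 1:18 PM.
The shuttle is bounded by the taxi ride, so the latest it can start is 1:18 PM.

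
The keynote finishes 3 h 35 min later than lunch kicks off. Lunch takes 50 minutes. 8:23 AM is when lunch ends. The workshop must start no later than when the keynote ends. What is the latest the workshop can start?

Lunch starts at 8:23 AM − 50 min = 7:33 AM.
The keynote ends at 7:33 AM + 215 min = 11:08 AM.
The workshop is bounded by the keynote, so the latest it can start is 11:08 AM.

11:08 AM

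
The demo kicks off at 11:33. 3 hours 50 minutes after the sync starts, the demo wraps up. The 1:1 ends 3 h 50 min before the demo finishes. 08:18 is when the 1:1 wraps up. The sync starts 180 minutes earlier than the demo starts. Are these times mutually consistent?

The sync starts at 11:33 − 180 min = 08:33.
The demo ends at 08:33 + 230 min = 12:23.
The 1:1 ends at 12:23 − 230 min = 08:33.
But the 1:1 is also said to end at 08:18 — a 15-minute conflict.

No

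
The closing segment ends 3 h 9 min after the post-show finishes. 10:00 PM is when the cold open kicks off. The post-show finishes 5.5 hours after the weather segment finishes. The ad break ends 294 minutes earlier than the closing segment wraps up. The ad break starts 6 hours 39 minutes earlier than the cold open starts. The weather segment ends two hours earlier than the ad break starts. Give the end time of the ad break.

5:06 PM

The ad break starts at 10:00 PM − 399 min = 3:21 PM.
The weather segment ends at 3:21 PM − 120 min = 1:21 PM.
The post-show ends at 1:21 PM + 330 min = 6:51 PM.
The closing segment ends at 6:51 PM + 189 min = 10:00 PM.
The ad break ends at 10:00 PM − 294 min = 5:06 PM.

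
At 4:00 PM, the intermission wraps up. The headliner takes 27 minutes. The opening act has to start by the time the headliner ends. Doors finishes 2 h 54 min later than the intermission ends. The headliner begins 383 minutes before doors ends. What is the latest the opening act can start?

12:58 PM

Doors ends at 4:00 PM + 174 min = 6:54 PM.
The headliner starts at 6:54 PM − 383 min = 12:31 PM.
The headliner ends at 12:31 PM + 27 min = 12:58 PM.
The opening act is bounded by the headliner, so the latest it can start is 12:58 PM.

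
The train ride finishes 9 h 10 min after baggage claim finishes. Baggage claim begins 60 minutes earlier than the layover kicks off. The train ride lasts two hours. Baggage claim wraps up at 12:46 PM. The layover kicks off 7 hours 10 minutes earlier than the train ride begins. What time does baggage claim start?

11:46 AM

The train ride ends at 12:46 PM + 550 min = 9:56 PM.
The train ride starts at 9:56 PM − 120 min = 7:56 PM.
The layover starts at 7:56 PM − 430 min = 12:46 PM.
Baggage claim starts at 12:46 PM − 60 min = 11:46 AM.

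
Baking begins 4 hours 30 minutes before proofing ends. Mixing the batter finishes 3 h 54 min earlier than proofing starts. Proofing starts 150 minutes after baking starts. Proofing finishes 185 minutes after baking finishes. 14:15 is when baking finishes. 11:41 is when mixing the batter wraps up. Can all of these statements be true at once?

Proofing ends at 14:15 + 185 min = 17:20.
Baking starts at 17:20 − 270 min = 12:50.
Proofing starts at 12:50 + 150 min = 15:20.
Mixing the batter ends at 15:20 − 234 min = 11:26.
But mixing the batter is also said to end at 11:41 — a 15-minute conflict.

No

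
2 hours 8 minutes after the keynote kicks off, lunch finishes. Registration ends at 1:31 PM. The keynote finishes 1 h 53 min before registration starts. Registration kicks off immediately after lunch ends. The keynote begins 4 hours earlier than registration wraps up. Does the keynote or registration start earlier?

The keynote starts at 1:31 PM − 240 min = 9:31 AM.
Lunch ends at 9:31 AM + 128 min = 11:39 AM.
So registration starts at 11:39 AM.
The keynote starts at 9:31 AM and registration starts at 11:39 AM, so the keynote is first.

the keynote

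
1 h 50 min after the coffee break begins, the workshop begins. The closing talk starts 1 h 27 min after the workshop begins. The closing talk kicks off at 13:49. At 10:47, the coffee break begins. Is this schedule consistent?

No

The workshop starts at 10:47 + 110 min = 12:37.
The closing talk starts at 12:37 + 87 min = 14:04.
But the closing talk is also said to start at 13:49 — a 15-minute conflict.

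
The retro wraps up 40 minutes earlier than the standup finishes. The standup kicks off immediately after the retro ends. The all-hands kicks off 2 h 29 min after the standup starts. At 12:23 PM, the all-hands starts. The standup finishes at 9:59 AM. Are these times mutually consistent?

The retro ends at 9:59 AM − 40 min = 9:19 AM.
So the standup starts at 9:19 AM.
The all-hands starts at 9:19 AM + 149 min = 11:48 AM.
But the all-hands is also said to start at 12:23 PM — a 35-minute conflict.

No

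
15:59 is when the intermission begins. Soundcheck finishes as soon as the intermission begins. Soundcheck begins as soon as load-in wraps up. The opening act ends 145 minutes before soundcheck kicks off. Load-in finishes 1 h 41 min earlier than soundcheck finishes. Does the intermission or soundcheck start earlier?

soundcheck

Soundcheck ends at 15:59.
Load-in ends at 15:59 − 101 min = 14:18.
So soundcheck starts at 14:18.
The intermission starts at 15:59 and soundcheck starts at 14:18, so soundcheck is first.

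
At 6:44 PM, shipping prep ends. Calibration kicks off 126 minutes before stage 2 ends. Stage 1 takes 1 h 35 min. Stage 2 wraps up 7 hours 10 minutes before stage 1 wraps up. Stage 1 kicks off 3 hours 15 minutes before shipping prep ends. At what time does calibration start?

7:48 AM

Stage 1 starts at 6:44 PM − 195 min = 3:29 PM.
Stage 1 ends at 3:29 PM + 95 min = 5:04 PM.
Stage 2 ends at 5:04 PM − 430 min = 9:54 AM.
Calibration starts at 9:54 AM − 126 min = 7:48 AM.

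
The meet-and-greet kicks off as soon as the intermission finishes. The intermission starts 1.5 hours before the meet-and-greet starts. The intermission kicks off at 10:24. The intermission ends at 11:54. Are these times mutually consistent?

The meet-and-greet starts at 11:54.
The intermission starts at 11:54 − 90 min = 10:24.
That matches the stated 10:24, so the schedule is consistent.

Yes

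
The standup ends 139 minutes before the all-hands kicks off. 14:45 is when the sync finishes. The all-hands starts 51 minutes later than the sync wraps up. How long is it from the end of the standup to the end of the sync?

The all-hands starts at 14:45 + 51 min = 15:36.
The standup ends at 15:36 − 139 min = 13:17.
From 13:17 to 14:45 is 88 minutes.

88 minutes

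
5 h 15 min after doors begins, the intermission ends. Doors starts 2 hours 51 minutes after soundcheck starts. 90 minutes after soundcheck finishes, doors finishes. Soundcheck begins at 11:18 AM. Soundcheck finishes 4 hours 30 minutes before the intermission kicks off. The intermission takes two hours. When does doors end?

2:24 PM

Doors starts at 11:18 AM + 171 min = 2:09 PM.
The intermission ends at 2:09 PM + 315 min = 7:24 PM.
The intermission starts at 7:24 PM − 120 min = 5:24 PM.
Soundcheck ends at 5:24 PM − 270 min = 12:54 PM.
Doors ends at 12:54 PM + 90 min = 2:24 PM.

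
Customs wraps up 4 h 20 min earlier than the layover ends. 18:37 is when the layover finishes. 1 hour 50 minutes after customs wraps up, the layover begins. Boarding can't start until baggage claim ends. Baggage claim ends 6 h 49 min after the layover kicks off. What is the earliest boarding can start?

22:56

Customs ends at 18:37 − 260 min = 14:17.
The layover starts at 14:17 + 110 min = 16:07.
Baggage claim ends at 16:07 + 409 min = 22:56.
Boarding is bounded by baggage claim, so the earliest it can start is 22:56.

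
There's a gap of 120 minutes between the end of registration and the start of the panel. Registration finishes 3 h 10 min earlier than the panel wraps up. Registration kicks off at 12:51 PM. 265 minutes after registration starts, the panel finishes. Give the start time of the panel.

The panel ends at 12:51 PM + 265 min = 5:16 PM.
Registration ends at 5:16 PM − 190 min = 2:06 PM.
The panel starts at 2:06 PM + 120 min = 4:06 PM.

4:06 PM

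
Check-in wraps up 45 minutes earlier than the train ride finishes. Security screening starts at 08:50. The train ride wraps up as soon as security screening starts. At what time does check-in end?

The train ride ends at 08:50.
Check-in ends at 08:50 − 45 min = 08:05.

08:05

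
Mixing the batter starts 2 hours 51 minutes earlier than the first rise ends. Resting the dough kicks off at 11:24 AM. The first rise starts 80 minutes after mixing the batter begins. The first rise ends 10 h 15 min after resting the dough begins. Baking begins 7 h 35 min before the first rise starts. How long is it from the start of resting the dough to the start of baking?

The first rise ends at 11:24 AM + 615 min = 9:39 PM.
Mixing the batter starts at 9:39 PM − 171 min = 6:48 PM.
The first rise starts at 6:48 PM + 80 min = 8:08 PM.
Baking starts at 8:08 PM − 455 min = 12:33 PM.
From 11:24 AM to 12:33 PM is 1 hour 9 minutes.

1 hour 9 minutes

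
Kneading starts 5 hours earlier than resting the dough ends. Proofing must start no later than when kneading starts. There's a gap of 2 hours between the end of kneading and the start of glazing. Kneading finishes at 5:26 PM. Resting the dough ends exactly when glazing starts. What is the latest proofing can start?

Glazing starts at 5:26 PM + 120 min = 7:26 PM.
So resting the dough ends at 7:26 PM.
Kneading starts at 7:26 PM − 300 min = 2:26 PM.
Proofing is bounded by kneading, so the latest it can start is 2:26 PM.

2:26 PM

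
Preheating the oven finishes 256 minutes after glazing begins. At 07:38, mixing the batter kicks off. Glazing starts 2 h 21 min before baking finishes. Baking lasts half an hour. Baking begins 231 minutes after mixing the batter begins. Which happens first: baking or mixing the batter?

mixing the batter

Baking starts at 07:38 + 231 min = 11:29.
Baking starts at 11:29 and mixing the batter starts at 07:38, so mixing the batter is first.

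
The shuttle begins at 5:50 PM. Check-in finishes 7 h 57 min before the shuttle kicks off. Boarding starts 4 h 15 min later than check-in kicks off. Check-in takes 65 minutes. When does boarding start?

Check-in ends at 5:50 PM − 477 min = 9:53 AM.
Check-in starts at 9:53 AM − 65 min = 8:48 AM.
Boarding starts at 8:48 AM + 255 min = 1:03 PM.

1:03 PM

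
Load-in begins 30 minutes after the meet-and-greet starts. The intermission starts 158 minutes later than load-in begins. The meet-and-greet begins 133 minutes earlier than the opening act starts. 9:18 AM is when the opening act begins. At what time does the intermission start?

The meet-and-greet starts at 9:18 AM − 133 min = 7:05 AM.
Load-in starts at 7:05 AM + 30 min = 7:35 AM.
The intermission starts at 7:35 AM + 158 min = 10:13 AM.

10:13 AM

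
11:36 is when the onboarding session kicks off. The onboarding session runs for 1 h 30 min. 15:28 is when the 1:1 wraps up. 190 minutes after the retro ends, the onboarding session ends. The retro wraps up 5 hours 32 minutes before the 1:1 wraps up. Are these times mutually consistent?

The retro ends at 15:28 − 332 min = 09:56.
The onboarding session ends at 09:56 + 190 min = 13:06.
The onboarding session starts at 13:06 − 90 min = 11:36.
That matches the stated 11:36, so the schedule is consistent.

Yes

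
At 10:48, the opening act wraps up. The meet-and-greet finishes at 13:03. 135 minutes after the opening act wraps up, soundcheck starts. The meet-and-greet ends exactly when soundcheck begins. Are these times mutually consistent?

Soundcheck starts at 10:48 + 135 min = 13:03.
So the meet-and-greet ends at 13:03.
That matches the stated 13:03, so the schedule is consistent.

Yes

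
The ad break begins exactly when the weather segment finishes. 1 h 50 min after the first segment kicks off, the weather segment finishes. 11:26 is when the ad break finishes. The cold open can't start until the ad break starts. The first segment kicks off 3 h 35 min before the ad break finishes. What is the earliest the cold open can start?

09:41

The first segment starts at 11:26 − 215 min = 07:51.
The weather segment ends at 07:51 + 110 min = 09:41.
So the ad break starts at 09:41.
The cold open is bounded by the ad break, so the earliest it can start is 09:41.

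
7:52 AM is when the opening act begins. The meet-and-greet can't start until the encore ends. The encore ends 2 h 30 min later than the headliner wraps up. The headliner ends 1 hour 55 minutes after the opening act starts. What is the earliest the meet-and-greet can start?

The headliner ends at 7:52 AM + 115 min = 9:47 AM.
The encore ends at 9:47 AM + 150 min = 12:17 PM.
The meet-and-greet is bounded by the encore, so the earliest it can start is 12:17 PM.

12:17 PM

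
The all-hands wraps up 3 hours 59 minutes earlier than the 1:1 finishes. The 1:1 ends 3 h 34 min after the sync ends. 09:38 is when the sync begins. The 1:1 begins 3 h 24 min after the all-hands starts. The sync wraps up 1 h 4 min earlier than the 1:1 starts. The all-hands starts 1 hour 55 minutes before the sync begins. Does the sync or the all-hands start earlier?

the all-hands

The all-hands starts at 09:38 − 115 min = 07:43.
The sync starts at 09:38 and the all-hands starts at 07:43, so the all-hands is first.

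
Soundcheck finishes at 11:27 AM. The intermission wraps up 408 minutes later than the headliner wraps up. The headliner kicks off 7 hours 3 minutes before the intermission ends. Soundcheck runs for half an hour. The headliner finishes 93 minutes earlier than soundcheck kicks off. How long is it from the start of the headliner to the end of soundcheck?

Soundcheck starts at 11:27 AM − 30 min = 10:57 AM.
The headliner ends at 10:57 AM − 93 min = 9:24 AM.
The intermission ends at 9:24 AM + 408 min = 4:12 PM.
The headliner starts at 4:12 PM − 423 min = 9:09 AM.
From 9:09 AM to 11:27 AM is 2 hours 18 minutes.

2 hours 18 minutes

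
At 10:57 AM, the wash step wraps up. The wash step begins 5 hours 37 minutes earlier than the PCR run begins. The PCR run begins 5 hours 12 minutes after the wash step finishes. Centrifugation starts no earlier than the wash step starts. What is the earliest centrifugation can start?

The PCR run starts at 10:57 AM + 312 min = 4:09 PM.
The wash step starts at 4:09 PM − 337 min = 10:32 AM.
Centrifugation is bounded by the wash step, so the earliest it can start is 10:32 AM.

10:32 AM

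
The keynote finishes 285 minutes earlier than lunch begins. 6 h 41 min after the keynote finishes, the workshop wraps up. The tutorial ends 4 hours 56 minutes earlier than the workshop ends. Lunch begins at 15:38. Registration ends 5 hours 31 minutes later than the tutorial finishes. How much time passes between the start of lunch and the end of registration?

The keynote ends at 15:38 − 285 min = 10:53.
The workshop ends at 10:53 + 401 min = 17:34.
The tutorial ends at 17:34 − 296 min = 12:38.
Registration ends at 12:38 + 331 min = 18:09.
From 15:38 to 18:09 is 2 h 31 min.

2 h 31 min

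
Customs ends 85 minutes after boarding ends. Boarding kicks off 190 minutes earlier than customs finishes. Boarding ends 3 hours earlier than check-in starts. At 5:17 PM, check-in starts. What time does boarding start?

12:32 PM

Boarding ends at 5:17 PM − 180 min = 2:17 PM.
Customs ends at 2:17 PM + 85 min = 3:42 PM.
Boarding starts at 3:42 PM − 190 min = 12:32 PM.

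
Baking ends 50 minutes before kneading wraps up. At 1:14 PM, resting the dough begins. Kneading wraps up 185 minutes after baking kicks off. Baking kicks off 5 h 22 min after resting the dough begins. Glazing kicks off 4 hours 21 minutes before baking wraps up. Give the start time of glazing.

4:30 PM

Baking starts at 1:14 PM + 322 min = 6:36 PM.
Kneading ends at 6:36 PM + 185 min = 9:41 PM.
Baking ends at 9:41 PM − 50 min = 8:51 PM.
Glazing starts at 8:51 PM − 261 min = 4:30 PM.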